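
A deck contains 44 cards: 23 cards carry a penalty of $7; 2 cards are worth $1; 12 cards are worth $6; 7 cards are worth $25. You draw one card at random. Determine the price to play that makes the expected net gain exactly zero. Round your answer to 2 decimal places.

$2.00

E[payout] = (23/44)·(-7) + (2/44)·1 + (12/44)·6 + (7/44)·25 = 2
Fair fee = E[payout] = 2 ≈ $2.00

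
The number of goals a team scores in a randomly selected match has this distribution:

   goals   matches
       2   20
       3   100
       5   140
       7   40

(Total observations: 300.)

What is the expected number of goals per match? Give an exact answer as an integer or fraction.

22/5

Total = 300, so P(goals=2) = 20/300, etc.
E[X] = (1/15)·2 + (1/3)·3 + (7/15)·5 + (2/15)·7
     = 22/5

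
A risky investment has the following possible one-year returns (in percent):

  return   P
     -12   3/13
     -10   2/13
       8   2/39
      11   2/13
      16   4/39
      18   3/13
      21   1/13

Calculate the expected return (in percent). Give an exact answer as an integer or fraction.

203/39

E[X] = (3/13)·(-12) + (2/13)·(-10) + (2/39)·8 + (2/13)·11 + (4/39)·16 + (3/13)·18 + (1/13)·21
     = 203/39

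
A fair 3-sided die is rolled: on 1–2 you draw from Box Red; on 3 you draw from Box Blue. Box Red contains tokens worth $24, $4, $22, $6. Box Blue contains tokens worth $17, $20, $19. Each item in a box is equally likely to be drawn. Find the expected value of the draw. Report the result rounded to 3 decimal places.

E[X | Box Red] = (24 + 4 + 22 + 6)/4 = 14
E[X | Box Blue] = (17 + 20 + 19)/3 = 56/3
E[X] = (2/3)·14 + (1/3)·56/3 = 140/9 ≈ 15.556

$15.556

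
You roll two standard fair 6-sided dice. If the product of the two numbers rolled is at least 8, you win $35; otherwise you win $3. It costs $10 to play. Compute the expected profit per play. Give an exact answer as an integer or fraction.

E[payout] = (7/18)·3 + (11/18)·35 = 203/9
Expected profit = 203/9 − 10 = 113/9

113/9 dollars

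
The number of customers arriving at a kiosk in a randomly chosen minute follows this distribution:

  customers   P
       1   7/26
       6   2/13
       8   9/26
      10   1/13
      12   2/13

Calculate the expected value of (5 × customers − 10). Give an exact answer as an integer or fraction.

595/26

E[5x-10] = (7/26)·(-5) + (2/13)·20 + (9/26)·30 + (1/13)·40 + (2/13)·50
     = 595/26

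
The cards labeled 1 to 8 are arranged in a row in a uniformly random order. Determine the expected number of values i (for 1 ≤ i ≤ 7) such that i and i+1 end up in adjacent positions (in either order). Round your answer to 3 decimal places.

1.750

For each i ∈ {1,…,7}, let Xᵢ = 1 if i and i+1 are adjacent. P(Xᵢ=1) = 2·(8−1)!/8! = 2/8.
By linearity, E[ΣXᵢ] = (7)·(2/8) = 7/4.
≈ 1.750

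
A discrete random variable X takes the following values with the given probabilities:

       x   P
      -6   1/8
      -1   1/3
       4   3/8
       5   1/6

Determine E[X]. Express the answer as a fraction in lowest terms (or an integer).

5/4

E[X] = (1/8)·(-6) + (1/3)·(-1) + (3/8)·4 + (1/6)·5
     = 5/4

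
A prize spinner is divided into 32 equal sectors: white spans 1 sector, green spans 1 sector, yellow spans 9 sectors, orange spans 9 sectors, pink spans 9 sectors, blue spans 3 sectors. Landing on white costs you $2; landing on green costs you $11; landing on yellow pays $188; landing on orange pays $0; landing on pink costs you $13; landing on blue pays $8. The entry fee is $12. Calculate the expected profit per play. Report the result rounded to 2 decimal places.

E[payout] = (1/32)·(-2) + (1/32)·(-11) + (9/32)·188 + (9/32)·0 + (9/32)·(-13) + (3/32)·8 = 793/16
Expected profit = 793/16 − 12 = 601/16 ≈ $37.56

$37.56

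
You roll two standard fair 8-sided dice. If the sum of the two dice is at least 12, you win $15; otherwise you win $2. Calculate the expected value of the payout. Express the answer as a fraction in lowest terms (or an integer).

323/64 dollars

E[payout] = (49/64)·2 + (15/64)·15 = 323/64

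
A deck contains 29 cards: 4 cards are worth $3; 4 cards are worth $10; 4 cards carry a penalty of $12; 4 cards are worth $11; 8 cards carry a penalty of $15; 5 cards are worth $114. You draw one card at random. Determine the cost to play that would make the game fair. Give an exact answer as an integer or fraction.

E[payout] = (4/29)·3 + (4/29)·10 + (4/29)·(-12) + (4/29)·11 + (8/29)·(-15) + (5/29)·114 = 498/29
Fair fee = E[payout] = 498/29

498/29 dollars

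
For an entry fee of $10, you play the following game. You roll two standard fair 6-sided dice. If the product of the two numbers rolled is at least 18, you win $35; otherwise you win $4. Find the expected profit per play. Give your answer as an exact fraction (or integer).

E[payout] = (13/18)·4 + (5/18)·35 = 227/18
Expected profit = 227/18 − 10 = 47/18

47/18 dollars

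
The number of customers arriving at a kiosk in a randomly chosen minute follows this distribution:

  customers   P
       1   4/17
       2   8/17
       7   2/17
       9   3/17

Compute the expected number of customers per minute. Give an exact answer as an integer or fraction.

61/17

E[X] = (4/17)·1 + (8/17)·2 + (2/17)·7 + (3/17)·9
     = 61/17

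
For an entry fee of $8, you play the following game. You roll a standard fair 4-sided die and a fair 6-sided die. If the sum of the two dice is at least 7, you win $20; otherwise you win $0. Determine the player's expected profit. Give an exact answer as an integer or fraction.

1/3 dollars

E[payout] = (7/12)·0 + (5/12)·20 = 25/3
Expected profit = 25/3 − 8 = 1/3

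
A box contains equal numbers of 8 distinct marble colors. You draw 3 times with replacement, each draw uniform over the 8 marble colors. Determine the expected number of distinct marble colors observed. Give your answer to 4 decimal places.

2.6406

Let Xⱼ=1 if type j appears at least once. P(Xⱼ=1) = 1 − ((8−1)/8)^3 = 169/512.
E[#distinct] = 8·169/512 = 169/64.
≈ 2.6406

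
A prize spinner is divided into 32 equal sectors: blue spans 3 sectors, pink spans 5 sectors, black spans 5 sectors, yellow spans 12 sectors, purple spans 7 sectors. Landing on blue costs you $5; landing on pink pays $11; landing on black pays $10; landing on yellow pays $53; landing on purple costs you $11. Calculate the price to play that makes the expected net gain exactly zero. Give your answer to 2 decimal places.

E[payout] = (3/32)·(-5) + (5/32)·11 + (5/32)·10 + (12/32)·53 + (7/32)·(-11) = 649/32
Fair fee = E[payout] = 649/32 ≈ $20.28

$20.28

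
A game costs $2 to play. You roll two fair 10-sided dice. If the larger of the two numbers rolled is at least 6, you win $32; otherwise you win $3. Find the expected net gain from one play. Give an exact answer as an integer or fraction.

E[payout] = (1/4)·3 + (3/4)·32 = 99/4
Expected profit = 99/4 − 2 = 91/4

91/4 dollars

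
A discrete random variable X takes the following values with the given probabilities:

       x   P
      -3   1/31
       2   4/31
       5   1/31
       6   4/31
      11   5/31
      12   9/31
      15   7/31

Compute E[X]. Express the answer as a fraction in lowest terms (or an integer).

302/31

E[X] = (1/31)·(-3) + (4/31)·2 + (1/31)·5 + (4/31)·6 + (5/31)·11 + (9/31)·12 + (7/31)·15
     = 302/31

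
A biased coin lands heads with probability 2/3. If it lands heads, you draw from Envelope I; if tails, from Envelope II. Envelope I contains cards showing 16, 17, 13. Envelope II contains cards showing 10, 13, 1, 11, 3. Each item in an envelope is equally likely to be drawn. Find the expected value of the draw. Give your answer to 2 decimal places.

12.76

E[X | Envelope I] = (16 + 17 + 13)/3 = 46/3
E[X | Envelope II] = (10 + 13 + 1 + 11 + 3)/5 = 38/5
E[X] = (2/3)·46/3 + (1/3)·38/5 = 574/45 ≈ 12.76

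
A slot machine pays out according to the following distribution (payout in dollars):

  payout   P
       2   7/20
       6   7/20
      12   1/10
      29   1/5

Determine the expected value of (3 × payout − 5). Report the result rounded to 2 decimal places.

E[3x-5] = (7/20)·1 + (7/20)·13 + (1/10)·31 + (1/5)·82
     = 122/5 ≈ 24.40

24.40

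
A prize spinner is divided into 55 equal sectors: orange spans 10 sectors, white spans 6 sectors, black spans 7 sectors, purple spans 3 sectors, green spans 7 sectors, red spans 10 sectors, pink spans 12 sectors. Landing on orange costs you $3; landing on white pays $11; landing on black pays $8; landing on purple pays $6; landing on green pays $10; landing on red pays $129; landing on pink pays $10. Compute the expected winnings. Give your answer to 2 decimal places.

$28.91

E[payout] = (10/55)·(-3) + (6/55)·11 + (7/55)·8 + (3/55)·6 + (7/55)·10 + (10/55)·129 + (12/55)·10 = 318/11
≈ $28.91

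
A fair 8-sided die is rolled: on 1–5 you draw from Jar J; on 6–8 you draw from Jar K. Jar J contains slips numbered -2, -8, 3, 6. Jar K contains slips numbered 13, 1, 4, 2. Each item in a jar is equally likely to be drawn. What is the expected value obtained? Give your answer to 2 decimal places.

E[X | Jar J] = (-2 − 8 + 3 + 6)/4 = -1/4
E[X | Jar K] = (13 + 1 + 4 + 2)/4 = 5
E[X] = (5/8)·(-1/4) + (3/8)·5 = 55/32 ≈ 1.72

1.72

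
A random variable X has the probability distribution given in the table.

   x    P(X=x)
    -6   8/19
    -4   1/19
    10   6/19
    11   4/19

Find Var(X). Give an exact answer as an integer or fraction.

23668/361

E[X] = (8/19)·(-6) + (1/19)·(-4) + (6/19)·10 + (4/19)·11 = 52/19
E[X²] = (8/19)·36 + (1/19)·16 + (6/19)·100 + (4/19)·121 = 1388/19
Var(X) = 1388/19 − (52/19)² = 23668/361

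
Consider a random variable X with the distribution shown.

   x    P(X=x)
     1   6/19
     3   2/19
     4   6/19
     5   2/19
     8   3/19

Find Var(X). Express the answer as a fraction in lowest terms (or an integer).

1978/361

E[X] = (6/19)·1 + (2/19)·3 + (6/19)·4 + (2/19)·5 + (3/19)·8 = 70/19
E[X²] = (6/19)·1 + (2/19)·9 + (6/19)·16 + (2/19)·25 + (3/19)·64 = 362/19
Var(X) = 362/19 − (70/19)² = 1978/361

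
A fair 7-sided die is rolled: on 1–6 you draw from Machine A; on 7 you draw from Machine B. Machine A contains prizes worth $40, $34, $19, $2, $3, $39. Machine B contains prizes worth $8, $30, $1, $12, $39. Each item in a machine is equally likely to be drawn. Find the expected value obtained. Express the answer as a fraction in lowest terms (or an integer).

E[X | Machine A] = (40 + 34 + 19 + 2 + 3 + 39)/6 = 137/6
E[X | Machine B] = (8 + 30 + 1 + 12 + 39)/5 = 18
E[X] = (6/7)·137/6 + (1/7)·18 = 155/7

155/7 dollars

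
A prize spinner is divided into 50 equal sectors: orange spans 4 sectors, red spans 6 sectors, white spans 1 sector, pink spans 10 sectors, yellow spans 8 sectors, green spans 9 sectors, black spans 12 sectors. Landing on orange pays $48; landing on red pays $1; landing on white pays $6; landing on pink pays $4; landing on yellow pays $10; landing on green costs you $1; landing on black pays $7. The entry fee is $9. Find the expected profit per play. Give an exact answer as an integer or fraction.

E[payout] = (4/50)·48 + (6/50)·1 + (1/50)·6 + (10/50)·4 + (8/50)·10 + (9/50)·(-1) + (12/50)·7 = 399/50
Expected profit = 399/50 − 9 = -51/50

-51/50 dollars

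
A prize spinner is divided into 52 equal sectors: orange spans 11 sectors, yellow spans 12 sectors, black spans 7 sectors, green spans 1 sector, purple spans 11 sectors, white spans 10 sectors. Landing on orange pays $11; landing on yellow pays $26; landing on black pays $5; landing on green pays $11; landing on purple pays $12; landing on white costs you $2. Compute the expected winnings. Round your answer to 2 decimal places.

$11.37

E[payout] = (11/52)·11 + (12/52)·26 + (7/52)·5 + (1/52)·11 + (11/52)·12 + (10/52)·(-2) = 591/52
≈ $11.37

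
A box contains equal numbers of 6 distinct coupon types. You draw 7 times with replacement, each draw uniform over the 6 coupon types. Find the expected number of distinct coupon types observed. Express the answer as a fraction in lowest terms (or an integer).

201811/46656

Let Xⱼ=1 if type j appears at least once. P(Xⱼ=1) = 1 − ((6−1)/6)^7 = 201811/279936.
E[#distinct] = 6·201811/279936 = 201811/46656.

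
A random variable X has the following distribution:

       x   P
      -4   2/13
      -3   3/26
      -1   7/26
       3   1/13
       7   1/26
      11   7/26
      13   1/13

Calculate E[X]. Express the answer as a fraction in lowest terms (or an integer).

E[X] = (2/13)·(-4) + (3/26)·(-3) + (7/26)·(-1) + (1/13)·3 + (1/26)·7 + (7/26)·11 + (1/13)·13
     = 42/13

42/13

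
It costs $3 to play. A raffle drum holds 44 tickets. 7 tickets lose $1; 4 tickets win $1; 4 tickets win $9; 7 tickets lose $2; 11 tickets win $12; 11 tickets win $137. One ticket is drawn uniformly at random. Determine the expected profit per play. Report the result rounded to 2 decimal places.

E[payout] = (7/44)·(-1) + (4/44)·1 + (4/44)·9 + (7/44)·(-2) + (11/44)·12 + (11/44)·137 = 829/22
Expected profit = 829/22 − 3 = 763/22 ≈ $34.68

$34.68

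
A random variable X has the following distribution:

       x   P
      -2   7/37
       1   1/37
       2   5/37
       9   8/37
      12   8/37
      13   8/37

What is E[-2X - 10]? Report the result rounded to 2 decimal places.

E[-2x-10] = (7/37)·(-6) + (1/37)·(-12) + (5/37)·(-14) + (8/37)·(-28) + (8/37)·(-34) + (8/37)·(-36)
     = -908/37 ≈ -24.54

-24.54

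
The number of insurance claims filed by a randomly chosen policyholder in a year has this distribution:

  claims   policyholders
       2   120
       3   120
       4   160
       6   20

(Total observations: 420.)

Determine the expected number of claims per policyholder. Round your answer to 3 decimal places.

Total = 420, so P(claims=2) = 120/420, etc.
E[X] = (2/7)·2 + (2/7)·3 + (8/21)·4 + (1/21)·6
     = 68/21 ≈ 3.238

3.238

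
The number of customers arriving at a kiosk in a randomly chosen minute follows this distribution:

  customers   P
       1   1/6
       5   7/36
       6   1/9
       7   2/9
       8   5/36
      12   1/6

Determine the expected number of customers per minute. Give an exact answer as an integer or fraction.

E[X] = (1/6)·1 + (7/36)·5 + (1/9)·6 + (2/9)·7 + (5/36)·8 + (1/6)·12
     = 233/36

233/36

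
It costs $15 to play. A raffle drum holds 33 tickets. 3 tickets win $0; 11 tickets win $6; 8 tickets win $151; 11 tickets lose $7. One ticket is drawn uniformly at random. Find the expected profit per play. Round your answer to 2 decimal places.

E[payout] = (3/33)·0 + (11/33)·6 + (8/33)·151 + (11/33)·(-7) = 399/11
Expected profit = 399/11 − 15 = 234/11 ≈ $21.27

$21.27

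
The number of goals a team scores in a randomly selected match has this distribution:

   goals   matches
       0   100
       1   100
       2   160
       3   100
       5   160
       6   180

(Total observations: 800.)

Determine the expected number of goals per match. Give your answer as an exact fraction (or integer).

13/4

Total = 800, so P(goals=0) = 100/800, etc.
E[X] = (1/8)·0 + (1/8)·1 + (1/5)·2 + (1/8)·3 + (1/5)·5 + (9/40)·6
     = 13/4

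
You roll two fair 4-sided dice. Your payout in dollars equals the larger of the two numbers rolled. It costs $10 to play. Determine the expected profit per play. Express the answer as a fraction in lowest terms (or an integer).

Distribution of the larger of the two numbers rolled: 1 w.p. 1/16, 2 w.p. 3/16, 3 w.p. 5/16, 4 w.p. 7/16
E[payout] = (1/16)·1 + (3/16)·2 + (5/16)·3 + (7/16)·4 = 25/8
Expected profit = 25/8 − 10 = -55/8

-55/8 dollars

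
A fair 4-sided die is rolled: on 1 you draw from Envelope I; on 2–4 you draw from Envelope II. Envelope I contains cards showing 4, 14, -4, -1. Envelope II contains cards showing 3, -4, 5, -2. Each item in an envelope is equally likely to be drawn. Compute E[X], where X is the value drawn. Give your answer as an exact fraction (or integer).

E[X | Envelope I] = (4 + 14 − 4 − 1)/4 = 13/4
E[X | Envelope II] = (3 − 4 + 5 − 2)/4 = 1/2
E[X] = (1/4)·13/4 + (3/4)·1/2 = 19/16

19/16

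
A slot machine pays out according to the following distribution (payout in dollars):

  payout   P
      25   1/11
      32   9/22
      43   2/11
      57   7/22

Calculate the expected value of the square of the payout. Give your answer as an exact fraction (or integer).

E[X²] = (1/11)·625 + (9/22)·1024 + (2/11)·1849 + (7/22)·3249
     = 40605/22

40605/22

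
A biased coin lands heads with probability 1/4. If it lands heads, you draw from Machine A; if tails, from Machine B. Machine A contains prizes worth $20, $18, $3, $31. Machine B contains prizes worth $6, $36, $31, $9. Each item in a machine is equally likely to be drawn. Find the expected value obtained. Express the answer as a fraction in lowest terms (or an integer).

159/8 dollars

E[X | Machine A] = (20 + 18 + 3 + 31)/4 = 18
E[X | Machine B] = (6 + 36 + 31 + 9)/4 = 41/2
E[X] = (1/4)·18 + (3/4)·41/2 = 159/8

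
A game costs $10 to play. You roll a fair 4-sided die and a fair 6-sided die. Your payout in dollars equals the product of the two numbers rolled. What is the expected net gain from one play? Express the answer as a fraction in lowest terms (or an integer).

Distribution of the product of the two numbers rolled: 1 w.p. 1/24, 2 w.p. 1/12, 3 w.p. 1/12, 4 w.p. 1/8, 5 w.p. 1/24, 6 w.p. 1/8, …
E[payout] = (1/24)·1 + (1/12)·2 + (1/12)·3 + (1/8)·4 + (1/24)·5 + (1/8)·6 + (1/12)·8 + (1/24)·9 + (1/24)·10 + (1/8)·12 + (1/24)·15 + (1/24)·16 + (1/24)·18 + (1/24)·20 + (1/24)·24 = 35/4
Expected profit = 35/4 − 10 = -5/4

-5/4 dollars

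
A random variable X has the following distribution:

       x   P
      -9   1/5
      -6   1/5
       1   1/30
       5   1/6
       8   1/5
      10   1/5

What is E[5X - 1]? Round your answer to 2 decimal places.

E[5x-1] = (1/5)·(-46) + (1/5)·(-31) + (1/30)·4 + (1/6)·24 + (1/5)·39 + (1/5)·49
     = 19/3 ≈ 6.33

6.33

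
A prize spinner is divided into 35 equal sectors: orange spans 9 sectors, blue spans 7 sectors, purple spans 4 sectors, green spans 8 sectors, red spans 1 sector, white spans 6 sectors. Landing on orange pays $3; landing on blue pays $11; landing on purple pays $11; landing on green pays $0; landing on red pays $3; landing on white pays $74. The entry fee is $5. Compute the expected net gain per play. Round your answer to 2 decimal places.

$12.00

E[payout] = (9/35)·3 + (7/35)·11 + (4/35)·11 + (8/35)·0 + (1/35)·3 + (6/35)·74 = 17
Expected profit = 17 − 5 = 12 ≈ $12.00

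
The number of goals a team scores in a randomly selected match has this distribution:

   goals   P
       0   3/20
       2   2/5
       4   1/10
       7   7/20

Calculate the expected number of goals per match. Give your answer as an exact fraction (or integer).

E[X] = (3/20)·0 + (2/5)·2 + (1/10)·4 + (7/20)·7
     = 73/20

73/20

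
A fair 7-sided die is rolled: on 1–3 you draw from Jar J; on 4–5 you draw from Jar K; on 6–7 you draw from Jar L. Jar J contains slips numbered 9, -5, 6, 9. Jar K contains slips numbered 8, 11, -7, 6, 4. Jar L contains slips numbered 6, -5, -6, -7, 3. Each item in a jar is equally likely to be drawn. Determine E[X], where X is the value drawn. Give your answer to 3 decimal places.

2.779

E[X | Jar J] = (9 − 5 + 6 + 9)/4 = 19/4
E[X | Jar K] = (8 + 11 − 7 + 6 + 4)/5 = 22/5
E[X | Jar L] = (6 − 5 − 6 − 7 + 3)/5 = -9/5
E[X] = (3/7)·19/4 + (2/7)·22/5 + (2/7)·(-9/5) = 389/140 ≈ 2.779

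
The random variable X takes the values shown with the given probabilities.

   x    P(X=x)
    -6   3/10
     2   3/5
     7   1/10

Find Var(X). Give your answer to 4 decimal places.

18.0900

E[X] = (3/10)·(-6) + (3/5)·2 + (1/10)·7 = 1/10
E[X²] = (3/10)·36 + (3/5)·4 + (1/10)·49 = 181/10
Var(X) = 181/10 − (1/10)² = 1809/100 ≈ 18.0900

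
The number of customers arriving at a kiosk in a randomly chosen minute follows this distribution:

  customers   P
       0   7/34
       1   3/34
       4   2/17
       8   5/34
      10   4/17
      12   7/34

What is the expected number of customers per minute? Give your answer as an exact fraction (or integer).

E[X] = (7/34)·0 + (3/34)·1 + (2/17)·4 + (5/34)·8 + (4/17)·10 + (7/34)·12
     = 223/34

223/34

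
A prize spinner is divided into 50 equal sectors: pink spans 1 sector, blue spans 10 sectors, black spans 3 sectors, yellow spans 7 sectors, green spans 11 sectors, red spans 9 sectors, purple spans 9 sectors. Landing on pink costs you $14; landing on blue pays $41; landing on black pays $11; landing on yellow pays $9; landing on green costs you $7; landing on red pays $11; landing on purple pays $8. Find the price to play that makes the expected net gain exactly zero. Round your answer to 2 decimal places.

$11.72

E[payout] = (1/50)·(-14) + (10/50)·41 + (3/50)·11 + (7/50)·9 + (11/50)·(-7) + (9/50)·11 + (9/50)·8 = 293/25
Fair fee = E[payout] = 293/25 ≈ $11.72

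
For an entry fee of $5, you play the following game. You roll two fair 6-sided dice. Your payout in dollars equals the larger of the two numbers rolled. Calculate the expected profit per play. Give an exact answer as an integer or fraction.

-19/36 dollars

Distribution of the larger of the two numbers rolled: 1 w.p. 1/36, 2 w.p. 1/12, 3 w.p. 5/36, 4 w.p. 7/36, 5 w.p. 1/4, 6 w.p. 11/36
E[payout] = (1/36)·1 + (1/12)·2 + (5/36)·3 + (7/36)·4 + (1/4)·5 + (11/36)·6 = 161/36
Expected profit = 161/36 − 5 = -19/36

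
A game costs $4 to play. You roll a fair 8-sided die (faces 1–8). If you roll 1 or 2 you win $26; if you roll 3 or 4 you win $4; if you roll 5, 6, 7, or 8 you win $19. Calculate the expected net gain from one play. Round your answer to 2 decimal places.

$13.00

E[payout] = (1/4)·4 + (1/2)·19 + (1/4)·26 = 17
Expected profit = 17 − 4 = 13 ≈ $13.00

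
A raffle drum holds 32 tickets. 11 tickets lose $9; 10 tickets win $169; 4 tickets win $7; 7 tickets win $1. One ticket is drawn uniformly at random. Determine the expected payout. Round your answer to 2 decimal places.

E[payout] = (11/32)·(-9) + (10/32)·169 + (4/32)·7 + (7/32)·1 = 813/16
≈ $50.81

$50.81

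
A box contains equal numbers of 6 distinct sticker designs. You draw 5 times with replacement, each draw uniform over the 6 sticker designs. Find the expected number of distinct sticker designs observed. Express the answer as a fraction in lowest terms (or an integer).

Let Xⱼ=1 if type j appears at least once. P(Xⱼ=1) = 1 − ((6−1)/6)^5 = 4651/7776.
E[#distinct] = 6·4651/7776 = 4651/1296.

4651/1296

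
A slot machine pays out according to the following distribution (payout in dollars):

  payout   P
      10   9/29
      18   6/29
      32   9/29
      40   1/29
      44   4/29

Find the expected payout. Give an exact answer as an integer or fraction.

E[X] = (9/29)·10 + (6/29)·18 + (9/29)·32 + (1/29)·40 + (4/29)·44
     = 702/29

702/29 dollars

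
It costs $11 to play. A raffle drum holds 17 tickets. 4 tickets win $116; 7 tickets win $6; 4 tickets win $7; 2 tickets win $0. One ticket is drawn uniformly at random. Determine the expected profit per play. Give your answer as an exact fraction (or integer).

E[payout] = (4/17)·116 + (7/17)·6 + (4/17)·7 + (2/17)·0 = 534/17
Expected profit = 534/17 − 11 = 347/17

347/17 dollars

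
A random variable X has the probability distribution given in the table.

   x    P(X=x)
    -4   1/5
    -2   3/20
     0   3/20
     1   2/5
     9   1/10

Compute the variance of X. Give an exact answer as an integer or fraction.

613/50

E[X] = (1/5)·(-4) + (3/20)·(-2) + (3/20)·0 + (2/5)·1 + (1/10)·9 = 1/5
E[X²] = (1/5)·16 + (3/20)·4 + (3/20)·0 + (2/5)·1 + (1/10)·81 = 123/10
Var(X) = 123/10 − (1/5)² = 613/50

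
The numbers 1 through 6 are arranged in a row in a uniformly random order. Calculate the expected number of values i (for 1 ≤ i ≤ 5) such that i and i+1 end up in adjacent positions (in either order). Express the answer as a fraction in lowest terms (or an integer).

For each i ∈ {1,…,5}, let Xᵢ = 1 if i and i+1 are adjacent. P(Xᵢ=1) = 2·(6−1)!/6! = 2/6.
By linearity, E[ΣXᵢ] = (5)·(2/6) = 5/3.

5/3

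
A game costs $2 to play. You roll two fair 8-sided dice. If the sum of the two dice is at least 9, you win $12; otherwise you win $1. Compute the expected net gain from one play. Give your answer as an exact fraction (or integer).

83/16 dollars

E[payout] = (7/16)·1 + (9/16)·12 = 115/16
Expected profit = 115/16 − 2 = 83/16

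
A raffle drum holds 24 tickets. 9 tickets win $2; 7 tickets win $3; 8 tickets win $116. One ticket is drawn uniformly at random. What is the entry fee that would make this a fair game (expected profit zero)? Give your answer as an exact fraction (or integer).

967/24 dollars

E[payout] = (9/24)·2 + (7/24)·3 + (8/24)·116 = 967/24
Fair fee = E[payout] = 967/24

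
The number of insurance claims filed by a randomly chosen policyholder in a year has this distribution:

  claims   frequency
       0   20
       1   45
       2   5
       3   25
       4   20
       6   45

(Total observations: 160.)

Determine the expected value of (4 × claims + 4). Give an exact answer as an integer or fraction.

16

Total = 160, so P(claims=0) = 20/160, etc.
E[4x+4] = (1/8)·4 + (9/32)·8 + (1/32)·12 + (5/32)·16 + (1/8)·20 + (9/32)·28
     = 16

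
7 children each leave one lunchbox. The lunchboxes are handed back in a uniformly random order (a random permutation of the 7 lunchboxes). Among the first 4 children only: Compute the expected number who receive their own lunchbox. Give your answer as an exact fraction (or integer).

4/7

Let Xᵢ = 1 if person i gets their own lunchbox. For each i, P(Xᵢ=1) = 1/7.
By linearity of expectation, E[X₁+…+X_4] = 4·(1/7) = 4/7.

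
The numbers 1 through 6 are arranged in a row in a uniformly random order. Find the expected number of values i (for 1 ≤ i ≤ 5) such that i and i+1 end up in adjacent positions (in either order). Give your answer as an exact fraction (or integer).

For each i ∈ {1,…,5}, let Xᵢ = 1 if i and i+1 are adjacent. P(Xᵢ=1) = 2·(6−1)!/6! = 2/6.
By linearity, E[ΣXᵢ] = (5)·(2/6) = 5/3.

5/3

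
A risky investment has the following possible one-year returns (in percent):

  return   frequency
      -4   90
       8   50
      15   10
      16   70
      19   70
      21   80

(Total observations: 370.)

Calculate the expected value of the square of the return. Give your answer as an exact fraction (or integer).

Total = 370, so P(return=-4) = 90/370, etc.
E[X²] = (9/37)·16 + (5/37)·64 + (1/37)·225 + (7/37)·256 + (7/37)·361 + (8/37)·441
     = 8536/37

8536/37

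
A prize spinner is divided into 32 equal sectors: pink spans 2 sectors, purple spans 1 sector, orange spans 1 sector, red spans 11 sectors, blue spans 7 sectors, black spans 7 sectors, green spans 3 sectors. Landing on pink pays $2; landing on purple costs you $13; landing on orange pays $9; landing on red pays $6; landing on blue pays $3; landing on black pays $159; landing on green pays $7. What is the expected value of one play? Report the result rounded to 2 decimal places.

$38.16

E[payout] = (2/32)·2 + (1/32)·(-13) + (1/32)·9 + (11/32)·6 + (7/32)·3 + (7/32)·159 + (3/32)·7 = 1221/32
≈ $38.16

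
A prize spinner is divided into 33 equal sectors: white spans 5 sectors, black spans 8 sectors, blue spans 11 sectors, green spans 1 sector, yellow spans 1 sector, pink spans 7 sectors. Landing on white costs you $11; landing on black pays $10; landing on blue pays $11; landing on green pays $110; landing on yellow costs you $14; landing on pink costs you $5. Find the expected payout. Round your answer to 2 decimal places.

$6.27

E[payout] = (5/33)·(-11) + (8/33)·10 + (11/33)·11 + (1/33)·110 + (1/33)·(-14) + (7/33)·(-5) = 69/11
≈ $6.27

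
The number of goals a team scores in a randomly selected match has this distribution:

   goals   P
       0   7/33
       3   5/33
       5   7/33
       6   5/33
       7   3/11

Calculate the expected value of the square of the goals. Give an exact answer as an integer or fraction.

841/33

E[X²] = (7/33)·0 + (5/33)·9 + (7/33)·25 + (5/33)·36 + (3/11)·49
     = 841/33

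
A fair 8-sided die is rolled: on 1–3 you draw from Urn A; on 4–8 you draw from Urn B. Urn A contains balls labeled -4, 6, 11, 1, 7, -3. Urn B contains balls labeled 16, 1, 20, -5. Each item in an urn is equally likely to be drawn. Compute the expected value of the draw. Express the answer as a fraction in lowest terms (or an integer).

49/8

E[X | Urn A] = (-4 + 6 + 11 + 1 + 7 − 3)/6 = 3
E[X | Urn B] = (16 + 1 + 20 − 5)/4 = 8
E[X] = (3/8)·3 + (5/8)·8 = 49/8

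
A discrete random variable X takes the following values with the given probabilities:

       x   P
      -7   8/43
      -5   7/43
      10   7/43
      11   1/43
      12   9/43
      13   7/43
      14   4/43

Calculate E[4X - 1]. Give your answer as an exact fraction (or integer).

E[4x-1] = (8/43)·(-29) + (7/43)·(-21) + (7/43)·39 + (1/43)·43 + (9/43)·47 + (7/43)·51 + (4/43)·55
     = 937/43

937/43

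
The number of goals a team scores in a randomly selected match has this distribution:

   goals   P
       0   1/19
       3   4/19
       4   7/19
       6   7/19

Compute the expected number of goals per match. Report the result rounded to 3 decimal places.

4.316

E[X] = (1/19)·0 + (4/19)·3 + (7/19)·4 + (7/19)·6
     = 82/19 ≈ 4.316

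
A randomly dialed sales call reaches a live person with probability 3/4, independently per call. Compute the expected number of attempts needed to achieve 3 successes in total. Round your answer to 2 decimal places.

4.00

By linearity (sum of 3 independent geometric waits), E[trials] = 3/p = 3/(3/4) = 4.
≈ 4.00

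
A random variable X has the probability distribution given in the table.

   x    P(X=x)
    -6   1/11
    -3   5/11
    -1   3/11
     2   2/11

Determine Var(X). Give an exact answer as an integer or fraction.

612/121

E[X] = (1/11)·(-6) + (5/11)·(-3) + (3/11)·(-1) + (2/11)·2 = -20/11
E[X²] = (1/11)·36 + (5/11)·9 + (3/11)·1 + (2/11)·4 = 92/11
Var(X) = 92/11 − (-20/11)² = 612/121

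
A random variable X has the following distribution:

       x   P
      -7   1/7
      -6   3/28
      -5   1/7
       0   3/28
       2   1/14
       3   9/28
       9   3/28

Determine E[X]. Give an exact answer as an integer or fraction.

-2/7

E[X] = (1/7)·(-7) + (3/28)·(-6) + (1/7)·(-5) + (3/28)·0 + (1/14)·2 + (9/28)·3 + (3/28)·9
     = -2/7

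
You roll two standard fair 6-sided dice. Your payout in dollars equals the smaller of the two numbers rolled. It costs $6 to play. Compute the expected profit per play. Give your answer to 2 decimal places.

-$3.47

Distribution of the smaller of the two numbers rolled: 1 w.p. 11/36, 2 w.p. 1/4, 3 w.p. 7/36, 4 w.p. 5/36, 5 w.p. 1/12, 6 w.p. 1/36
E[payout] = (11/36)·1 + (1/4)·2 + (7/36)·3 + (5/36)·4 + (1/12)·5 + (1/36)·6 = 91/36
Expected profit = 91/36 − 6 = -125/36 ≈ -$3.47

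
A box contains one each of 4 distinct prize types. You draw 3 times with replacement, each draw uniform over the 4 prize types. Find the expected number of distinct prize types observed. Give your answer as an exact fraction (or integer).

37/16

Let Xⱼ=1 if type j appears at least once. P(Xⱼ=1) = 1 − ((4−1)/4)^3 = 37/64.
E[#distinct] = 4·37/64 = 37/16.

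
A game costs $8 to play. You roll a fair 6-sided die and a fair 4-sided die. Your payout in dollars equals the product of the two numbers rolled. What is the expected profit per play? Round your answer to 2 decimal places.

$0.75

Distribution of the product of the two numbers rolled: 1 w.p. 1/24, 2 w.p. 1/12, 3 w.p. 1/12, 4 w.p. 1/8, 5 w.p. 1/24, 6 w.p. 1/8, …
E[payout] = (1/24)·1 + (1/12)·2 + (1/12)·3 + (1/8)·4 + (1/24)·5 + (1/8)·6 + (1/12)·8 + (1/24)·9 + (1/24)·10 + (1/8)·12 + (1/24)·15 + (1/24)·16 + (1/24)·18 + (1/24)·20 + (1/24)·24 = 35/4
Expected profit = 35/4 − 8 = 3/4 ≈ $0.75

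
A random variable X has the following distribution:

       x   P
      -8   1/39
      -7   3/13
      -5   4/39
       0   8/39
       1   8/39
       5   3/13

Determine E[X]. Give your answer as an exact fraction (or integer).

-38/39

E[X] = (1/39)·(-8) + (3/13)·(-7) + (4/39)·(-5) + (8/39)·0 + (8/39)·1 + (3/13)·5
     = -38/39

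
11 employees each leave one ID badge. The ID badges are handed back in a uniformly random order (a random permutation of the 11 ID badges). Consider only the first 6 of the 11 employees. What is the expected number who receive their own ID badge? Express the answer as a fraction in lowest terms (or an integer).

6/11

Let Xᵢ = 1 if person i gets their own ID badge. For each i, P(Xᵢ=1) = 1/11.
By linearity of expectation, E[X₁+…+X_6] = 6·(1/11) = 6/11.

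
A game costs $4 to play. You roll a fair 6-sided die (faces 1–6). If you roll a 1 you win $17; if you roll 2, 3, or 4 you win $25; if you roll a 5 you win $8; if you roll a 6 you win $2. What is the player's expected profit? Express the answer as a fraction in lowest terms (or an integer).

E[payout] = (1/6)·2 + (1/6)·8 + (1/6)·17 + (1/2)·25 = 17
Expected profit = 17 − 4 = 13

$13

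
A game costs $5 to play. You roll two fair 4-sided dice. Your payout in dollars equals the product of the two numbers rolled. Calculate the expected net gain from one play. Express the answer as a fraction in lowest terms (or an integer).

Distribution of the product of the two numbers rolled: 1 w.p. 1/16, 2 w.p. 1/8, 3 w.p. 1/8, 4 w.p. 3/16, 6 w.p. 1/8, 8 w.p. 1/8, …
E[payout] = (1/16)·1 + (1/8)·2 + (1/8)·3 + (3/16)·4 + (1/8)·6 + (1/8)·8 + (1/16)·9 + (1/8)·12 + (1/16)·16 = 25/4
Expected profit = 25/4 − 5 = 5/4

5/4 dollars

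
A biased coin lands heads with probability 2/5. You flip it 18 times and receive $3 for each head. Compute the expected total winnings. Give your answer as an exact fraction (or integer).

E[#heads] = 18·2/5 = 36/5 (linearity over flips).
E[winnings] = 3·36/5 = 108/5.

108/5 dollars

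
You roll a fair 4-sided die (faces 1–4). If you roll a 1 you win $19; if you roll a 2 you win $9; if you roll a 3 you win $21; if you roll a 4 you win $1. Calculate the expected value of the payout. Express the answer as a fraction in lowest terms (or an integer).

25/2 dollars

E[payout] = (1/4)·1 + (1/4)·9 + (1/4)·19 + (1/4)·21 = 25/2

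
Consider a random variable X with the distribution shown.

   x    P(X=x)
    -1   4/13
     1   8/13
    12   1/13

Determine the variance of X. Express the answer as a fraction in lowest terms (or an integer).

1772/169

E[X] = (4/13)·(-1) + (8/13)·1 + (1/13)·12 = 16/13
E[X²] = (4/13)·1 + (8/13)·1 + (1/13)·144 = 12
Var(X) = 12 − (16/13)² = 1772/169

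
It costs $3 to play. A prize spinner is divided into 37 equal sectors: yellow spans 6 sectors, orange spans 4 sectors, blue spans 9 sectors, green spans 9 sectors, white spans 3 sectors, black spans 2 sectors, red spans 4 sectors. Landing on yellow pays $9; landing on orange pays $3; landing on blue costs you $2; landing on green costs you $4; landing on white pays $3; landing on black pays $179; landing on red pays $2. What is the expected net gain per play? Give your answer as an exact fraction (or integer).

276/37 dollars

E[payout] = (6/37)·9 + (4/37)·3 + (9/37)·(-2) + (9/37)·(-4) + (3/37)·3 + (2/37)·179 + (4/37)·2 = 387/37
Expected profit = 387/37 − 3 = 276/37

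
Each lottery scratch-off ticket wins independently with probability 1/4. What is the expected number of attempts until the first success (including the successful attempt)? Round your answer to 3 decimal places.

4.000

For a geometric distribution, E[trials] = 1/p = 1/(1/4) = 4.
≈ 4.000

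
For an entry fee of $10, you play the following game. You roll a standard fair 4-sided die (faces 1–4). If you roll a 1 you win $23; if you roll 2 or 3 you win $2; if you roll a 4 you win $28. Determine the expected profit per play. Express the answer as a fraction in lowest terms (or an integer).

E[payout] = (1/2)·2 + (1/4)·23 + (1/4)·28 = 55/4
Expected profit = 55/4 − 10 = 15/4

15/4 dollars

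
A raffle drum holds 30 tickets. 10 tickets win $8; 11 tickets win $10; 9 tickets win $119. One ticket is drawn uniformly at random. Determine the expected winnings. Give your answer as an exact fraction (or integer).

E[payout] = (10/30)·8 + (11/30)·10 + (9/30)·119 = 1261/30

1261/30 dollars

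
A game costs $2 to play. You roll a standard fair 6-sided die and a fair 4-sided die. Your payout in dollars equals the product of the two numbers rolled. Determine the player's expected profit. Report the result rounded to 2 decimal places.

Distribution of the product of the two numbers rolled: 1 w.p. 1/24, 2 w.p. 1/12, 3 w.p. 1/12, 4 w.p. 1/8, 5 w.p. 1/24, 6 w.p. 1/8, …
E[payout] = (1/24)·1 + (1/12)·2 + (1/12)·3 + (1/8)·4 + (1/24)·5 + (1/8)·6 + (1/12)·8 + (1/24)·9 + (1/24)·10 + (1/8)·12 + (1/24)·15 + (1/24)·16 + (1/24)·18 + (1/24)·20 + (1/24)·24 = 35/4
Expected profit = 35/4 − 2 = 27/4 ≈ $6.75

$6.75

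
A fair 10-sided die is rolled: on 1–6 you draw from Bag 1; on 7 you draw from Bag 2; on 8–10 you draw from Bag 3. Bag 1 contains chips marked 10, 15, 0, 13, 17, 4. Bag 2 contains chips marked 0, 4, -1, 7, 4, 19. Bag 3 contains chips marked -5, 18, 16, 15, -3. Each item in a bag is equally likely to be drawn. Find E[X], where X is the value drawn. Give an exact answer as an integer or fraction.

E[X | Bag 1] = (10 + 15 + 0 + 13 + 17 + 4)/6 = 59/6
E[X | Bag 2] = (0 + 4 − 1 + 7 + 4 + 19)/6 = 11/2
E[X | Bag 3] = (-5 + 18 + 16 + 15 − 3)/5 = 41/5
E[X] = (3/5)·59/6 + (1/10)·11/2 + (3/10)·41/5 = 891/100

891/100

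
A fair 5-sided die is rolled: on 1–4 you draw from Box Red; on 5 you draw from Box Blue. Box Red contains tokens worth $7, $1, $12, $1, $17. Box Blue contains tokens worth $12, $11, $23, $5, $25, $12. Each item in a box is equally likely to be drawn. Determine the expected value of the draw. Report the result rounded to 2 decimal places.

$9.01

E[X | Box Red] = (7 + 1 + 12 + 1 + 17)/5 = 38/5
E[X | Box Blue] = (12 + 11 + 23 + 5 + 25 + 12)/6 = 44/3
E[X] = (4/5)·38/5 + (1/5)·44/3 = 676/75 ≈ 9.01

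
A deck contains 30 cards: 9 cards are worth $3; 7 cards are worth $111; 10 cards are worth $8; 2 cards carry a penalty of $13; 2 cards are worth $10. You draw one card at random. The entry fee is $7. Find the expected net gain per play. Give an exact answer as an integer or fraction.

334/15 dollars

E[payout] = (9/30)·3 + (7/30)·111 + (10/30)·8 + (2/30)·(-13) + (2/30)·10 = 439/15
Expected profit = 439/15 − 7 = 334/15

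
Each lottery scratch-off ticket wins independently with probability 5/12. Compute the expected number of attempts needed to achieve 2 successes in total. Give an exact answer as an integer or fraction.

By linearity (sum of 2 independent geometric waits), E[trials] = 2/p = 2/(5/12) = 24/5.

24/5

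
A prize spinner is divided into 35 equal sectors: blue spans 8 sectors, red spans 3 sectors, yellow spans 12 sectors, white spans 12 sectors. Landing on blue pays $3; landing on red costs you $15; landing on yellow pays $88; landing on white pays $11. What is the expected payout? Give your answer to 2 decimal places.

E[payout] = (8/35)·3 + (3/35)·(-15) + (12/35)·88 + (12/35)·11 = 1167/35
≈ $33.34

$33.34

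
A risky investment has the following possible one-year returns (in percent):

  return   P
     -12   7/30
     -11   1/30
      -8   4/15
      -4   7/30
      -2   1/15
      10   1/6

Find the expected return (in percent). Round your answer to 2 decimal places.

E[X] = (7/30)·(-12) + (1/30)·(-11) + (4/15)·(-8) + (7/30)·(-4) + (1/15)·(-2) + (1/6)·10
     = -47/10 ≈ -4.70

-4.70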